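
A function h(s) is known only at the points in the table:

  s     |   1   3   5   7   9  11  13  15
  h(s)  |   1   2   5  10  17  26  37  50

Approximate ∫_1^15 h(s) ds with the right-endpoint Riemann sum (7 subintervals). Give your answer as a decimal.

294

Δs = 2.
Sum = 2·[2 + 5 + 10 + 17 + 26 + 37 + 50] = 294.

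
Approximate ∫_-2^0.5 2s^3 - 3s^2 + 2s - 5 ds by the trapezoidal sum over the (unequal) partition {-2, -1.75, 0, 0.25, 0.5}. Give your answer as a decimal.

-39.7578125

Subinterval widths: 0.25, 1.75, 0.25, 0.25.
f(-2) = -37, f(-1.75) = -28.40625, f(0) = -5, f(0.25) = -4.65625, f(0.5) = -4.5.
On each subinterval the trapezoid contributes (Δs_i/2)·[f(s_{i-1}) + f(s_i)].
Sum = -39.7578125.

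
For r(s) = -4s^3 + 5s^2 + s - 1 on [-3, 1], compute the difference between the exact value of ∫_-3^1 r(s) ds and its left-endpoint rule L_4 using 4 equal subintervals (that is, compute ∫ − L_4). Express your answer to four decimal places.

-85.3333

Exact integral: ∫_-3^1 r(s) ds ≈ 118.666667.
L_4 = 204.
Error ≈ 118.666667 − 204 ≈ -85.3333.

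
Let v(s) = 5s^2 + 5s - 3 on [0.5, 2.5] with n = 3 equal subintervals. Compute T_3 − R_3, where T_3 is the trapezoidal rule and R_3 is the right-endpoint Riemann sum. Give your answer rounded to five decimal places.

-13.33333

T_3 ≈ 35.5740741.
R_3 ≈ 48.9074074.
T_3 − R_3 ≈ -13.33333.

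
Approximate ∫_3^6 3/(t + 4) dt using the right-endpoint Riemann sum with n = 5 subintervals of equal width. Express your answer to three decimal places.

Δt = (6 − 3)/5 = 0.6.
Right endpoints: 3.6, 4.2, 4.8, 5.4, 6.
f(3.6) = 15/38, f(4.2) = 15/41, f(4.8) = 15/44, f(5.4) = 15/47, f(6) = 0.3.
Sum = Δt · [f(3.6) + f(4.2) + f(4.8) + f(5.4) + f(6)].
Sum ≈ 1.032.

1.032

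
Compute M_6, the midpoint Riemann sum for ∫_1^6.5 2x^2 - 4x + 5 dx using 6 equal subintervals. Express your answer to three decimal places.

Δx = (6.5 − 1)/6 = 11/12.
Midpoints: 35/24, 2.375, 79/24, 101/24, 5.125, 145/24.
f(35/24) = 985/288, f(2.375) = 6.78125, f(79/24) = 3889/288, f(101/24) = 6793/288, f(5.125) = 37.03125, f(145/24) = 15505/288.
Sum = Δx · [f(35/24) + f(2.375) + f(79/24) + ...].
Sum ≈ 126.646.

126.646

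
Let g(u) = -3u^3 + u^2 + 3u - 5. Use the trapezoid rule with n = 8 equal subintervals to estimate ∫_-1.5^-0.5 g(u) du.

Δu = (-0.5 − (-1.5))/8 = 0.125.
g(-1.5) = 2.875, g(-1.375) = 289/512, g(-1.25) = -1.328125, g(-1.125) = -1453/512, g(-1) = -4, g(-0.875) = -2483/512, g(-0.75) = -5.421875, g(-0.625) = -2945/512, g(-0.5) = -5.875.
T_8 = (Δu/2)·[g(u_0) + 2g(u_1) + ... + 2g(u_{7}) + g(u_8)].
Sum = -3.140625.

-3.140625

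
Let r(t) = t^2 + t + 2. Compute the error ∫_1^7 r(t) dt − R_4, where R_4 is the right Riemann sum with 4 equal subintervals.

-42.75

Exact integral: ∫_1^7 r(t) dt = 150.
R_4 = 192.75.
Error = 150 − 192.75 = -42.75.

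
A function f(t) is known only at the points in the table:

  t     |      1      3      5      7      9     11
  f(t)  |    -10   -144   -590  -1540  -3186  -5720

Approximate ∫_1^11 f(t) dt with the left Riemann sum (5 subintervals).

-10940

Δt = 2.
Sum = 2·[(-10) + (-144) + (-590) + (-1540) + (-3186)] = -10940.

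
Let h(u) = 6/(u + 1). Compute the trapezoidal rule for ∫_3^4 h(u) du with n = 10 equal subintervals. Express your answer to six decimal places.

1.338974

Δu = (4 − 3)/10 = 0.1.
h(3) = 1.5, h(3.1) = 60/41, h(3.2) = 10/7, h(3.3) = 60/43, h(3.4) = 15/11, h(3.5) = 4/3, h(3.6) = 30/23, h(3.7) = 60/47, h(3.8) = 1.25, h(3.9) = 60/49, h(4) = 1.2.
T_10 = (Δu/2)·[h(u_0) + 2h(u_1) + ... + 2h(u_{9}) + h(u_10)].
Sum ≈ 1.338974.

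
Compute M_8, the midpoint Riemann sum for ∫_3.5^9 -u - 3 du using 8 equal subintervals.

-50.875

Δu = (9 − 3.5)/8 = 0.6875.
Midpoints: 3.84375, 4.53125, 5.21875, 5.90625, 6.59375, 7.28125, 7.96875, 8.65625.
f(3.84375) = -6.84375, f(4.53125) = -7.53125, f(5.21875) = -8.21875, f(5.90625) = -8.90625, f(6.59375) = -9.59375, f(7.28125) = -10.28125, f(7.96875) = -10.96875, f(8.65625) = -11.65625.
Sum = Δu · [f(3.84375) + f(4.53125) + f(5.21875) + ...].
Sum = -50.875.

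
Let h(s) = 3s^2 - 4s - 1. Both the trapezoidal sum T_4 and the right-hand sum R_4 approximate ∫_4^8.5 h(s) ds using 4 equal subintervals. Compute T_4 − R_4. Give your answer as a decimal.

-84.796875

T_4 = 435.97265625.
R_4 = 520.76953125.
T_4 − R_4 = -84.796875.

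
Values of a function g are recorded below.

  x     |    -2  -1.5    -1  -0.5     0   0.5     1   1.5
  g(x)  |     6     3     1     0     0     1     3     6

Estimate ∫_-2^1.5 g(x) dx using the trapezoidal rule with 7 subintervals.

Δx = 0.5.
T_7 = (0.5/2)·[6 + 2·3 + 2·1 + 2·0 + 2·0 + 2·1 + 2·3 + 6] = 7.

7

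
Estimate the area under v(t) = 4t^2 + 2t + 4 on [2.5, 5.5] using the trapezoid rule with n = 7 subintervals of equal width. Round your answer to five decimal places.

Δt = (5.5 − 2.5)/7 = 3/7.
v(2.5) = 34, v(41/14) = 2164/49, v(47/14) = 2734/49, v(53/14) = 3376/49, v(59/14) = 4090/49, v(65/14) = 4876/49, v(71/14) = 5734/49, v(5.5) = 136.
T_7 = (Δt/2)·[v(t_0) + 2v(t_1) + ... + 2v(t_{6}) + v(t_7)].
Sum ≈ 237.36735.

237.36735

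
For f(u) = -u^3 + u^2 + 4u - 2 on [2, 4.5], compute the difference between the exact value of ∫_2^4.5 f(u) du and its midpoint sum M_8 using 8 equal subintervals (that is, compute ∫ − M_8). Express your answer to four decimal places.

-0.1780

Exact integral: ∫_2^4.5 f(u) du ≈ -43.307292.
M_8 ≈ -43.129272.
Error ≈ -43.307292 − (-43.129272) ≈ -0.1780.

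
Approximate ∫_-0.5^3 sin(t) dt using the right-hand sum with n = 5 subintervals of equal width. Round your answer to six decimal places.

Δt = (3 − (-0.5))/5 = 0.7.
Right endpoints: 0.2, 0.9, 1.6, 2.3, 3.
f(0.2) ≈ 0.198669, f(0.9) ≈ 0.783327, f(1.6) ≈ 0.999574, f(2.3) ≈ 0.745705, f(3) ≈ 0.141120.
Sum = Δt · [f(0.2) + f(0.9) + f(1.6) + f(2.3) + f(3)].
Sum ≈ 2.007877.

2.007877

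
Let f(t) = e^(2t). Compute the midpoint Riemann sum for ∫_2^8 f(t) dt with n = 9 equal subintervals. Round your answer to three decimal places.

4130215.011

Δt = (8 − 2)/9 = 2/3.
Midpoints: 7/3, 3, 11/3, 13/3, 5, 17/3, 19/3, 7, 23/3.
f(7/3) ≈ 106.343, f(3) ≈ 403.429, f(11/3) ≈ 1530.475, f(13/3) ≈ 5806.113, f(5) ≈ 22026.466, f(17/3) ≈ 83561.096, f(19/3) ≈ 317003.048, f(7) ≈ 1202604.284, f(23/3) ≈ 4562281.263.
Sum = Δt · [f(7/3) + f(3) + f(11/3) + ...].
Sum ≈ 4130215.011.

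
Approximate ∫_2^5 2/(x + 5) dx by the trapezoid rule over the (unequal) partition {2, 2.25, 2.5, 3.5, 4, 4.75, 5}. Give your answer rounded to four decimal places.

0.7143

Subinterval widths: 0.25, 0.25, 1, 0.5, 0.75, 0.25.
f(2) = 2/7, f(2.25) = 8/29, f(2.5) = 4/15, f(3.5) = 4/17, f(4) = 2/9, f(4.75) = 8/39, f(5) = 0.2.
On each subinterval the trapezoid contributes (Δx_i/2)·[f(x_{i-1}) + f(x_i)].
Sum ≈ 0.7143.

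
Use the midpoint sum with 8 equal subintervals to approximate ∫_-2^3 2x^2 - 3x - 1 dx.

Δx = (3 − (-2))/8 = 0.625.
Midpoints: -1.6875, -1.0625, -0.4375, 0.1875, 0.8125, 1.4375, 2.0625, 2.6875.
f(-1.6875) = 9.7578125, f(-1.0625) = 4.4453125, f(-0.4375) = 0.6953125, f(0.1875) = -1.4921875, f(0.8125) = -2.1171875, f(1.4375) = -1.1796875, f(2.0625) = 1.3203125, f(2.6875) = 5.3828125.
Sum = Δx · [f(-1.6875) + f(-1.0625) + f(-0.4375) + ...].
Sum = 10.5078125.

10.5078125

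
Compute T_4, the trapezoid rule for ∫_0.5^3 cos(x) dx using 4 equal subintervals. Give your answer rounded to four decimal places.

Δx = (3 − 0.5)/4 = 0.625.
f(0.5) ≈ 0.8776, f(1.125) ≈ 0.4312, f(1.75) ≈ -0.1782, f(2.375) ≈ -0.7203, f(3) ≈ -0.9900.
T_4 = (Δx/2)·[f(x_0) + 2f(x_1) + 2f(x_2) + 2f(x_3) + f(x_4)].
Sum ≈ -0.3272.

-0.3272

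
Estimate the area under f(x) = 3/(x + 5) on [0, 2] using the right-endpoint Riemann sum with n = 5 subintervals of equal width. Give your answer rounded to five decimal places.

0.97591

Δx = (2 − 0)/5 = 0.4.
Right endpoints: 0.4, 0.8, 1.2, 1.6, 2.
f(0.4) = 5/9, f(0.8) = 15/29, f(1.2) = 15/31, f(1.6) = 5/11, f(2) = 3/7.
Sum = Δx · [f(0.4) + f(0.8) + f(1.2) + f(1.6) + f(2)].
Sum ≈ 0.97591.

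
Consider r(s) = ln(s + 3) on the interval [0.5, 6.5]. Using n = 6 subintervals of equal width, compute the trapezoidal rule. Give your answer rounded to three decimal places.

10.988

Δs = (6.5 − 0.5)/6 = 1.
r(0.5) ≈ 1.253, r(1.5) ≈ 1.504, r(2.5) ≈ 1.705, r(3.5) ≈ 1.872, r(4.5) ≈ 2.015, r(5.5) ≈ 2.140, r(6.5) ≈ 2.251.
T_6 = (Δs/2)·[r(s_0) + 2r(s_1) + ... + 2r(s_{5}) + r(s_6)].
Sum ≈ 10.988.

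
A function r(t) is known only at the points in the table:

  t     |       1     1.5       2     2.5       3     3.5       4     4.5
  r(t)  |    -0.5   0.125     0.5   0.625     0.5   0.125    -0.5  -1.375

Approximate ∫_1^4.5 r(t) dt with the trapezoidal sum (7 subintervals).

0.21875

Δt = 0.5.
T_7 = (0.5/2)·[(-0.5) + 2·0.125 + 2·0.5 + 2·0.625 + 2·0.5 + 2·0.125 + 2·(-0.5) + (-1.375)] = 0.21875.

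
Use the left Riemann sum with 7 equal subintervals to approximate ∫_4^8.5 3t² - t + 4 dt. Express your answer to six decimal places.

Δt = (8.5 − 4)/7 = 9/14.
Left endpoints: 4, 65/14, 37/7, 83/14, 46/7, 101/14, 55/7.
f(4) = 48, f(65/14) = 12549/196, f(37/7) = 4044/49, f(83/14) = 20289/196, f(46/7) = 6222/49, f(101/14) = 29973/196, f(55/7) = 8886/49.
Sum = Δt · [f(4) + f(65/14) + f(37/7) + ...].
Sum ≈ 488.135204.

488.135204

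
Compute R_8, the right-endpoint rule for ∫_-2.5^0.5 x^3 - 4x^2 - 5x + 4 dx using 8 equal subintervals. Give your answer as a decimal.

0.3984375

Δx = (0.5 − (-2.5))/8 = 0.375.
Right endpoints: -2.125, -1.75, -1.375, -1, -0.625, -0.25, 0.125, 0.5.
f(-2.125) = -6673/512, f(-1.75) = -4.859375, f(-1.375) = 365/512, f(-1) = 4, f(-0.625) = 2723/512, f(-0.25) = 4.984375, f(0.125) = 1697/512, f(0.5) = 0.625.
Sum = Δx · [f(-2.125) + f(-1.75) + f(-1.375) + ...].
Sum = 0.3984375.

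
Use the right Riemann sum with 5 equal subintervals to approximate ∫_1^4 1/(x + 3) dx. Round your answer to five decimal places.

0.52873

Δx = (4 − 1)/5 = 0.6.
Right endpoints: 1.6, 2.2, 2.8, 3.4, 4.
f(1.6) = 5/23, f(2.2) = 5/26, f(2.8) = 5/29, f(3.4) = 0.15625, f(4) = 1/7.
Sum = Δx · [f(1.6) + f(2.2) + f(2.8) + f(3.4) + f(4)].
Sum ≈ 0.52873.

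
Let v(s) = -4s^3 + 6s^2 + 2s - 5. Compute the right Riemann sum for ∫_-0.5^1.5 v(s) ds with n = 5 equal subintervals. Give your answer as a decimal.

Δs = (1.5 − (-0.5))/5 = 0.4.
Right endpoints: -0.1, 0.3, 0.7, 1.1, 1.5.
v(-0.1) = -5.136, v(0.3) = -3.968, v(0.7) = -2.032, v(1.1) = -0.864, v(1.5) = -2.
Sum = Δs · [v(-0.1) + v(0.3) + v(0.7) + v(1.1) + v(1.5)].
Sum = -5.6.

-5.6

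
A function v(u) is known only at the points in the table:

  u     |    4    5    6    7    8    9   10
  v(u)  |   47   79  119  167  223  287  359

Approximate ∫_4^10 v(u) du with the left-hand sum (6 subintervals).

Δu = 1.
Sum = 1·[47 + 79 + 119 + 167 + 223 + 287] = 922.

922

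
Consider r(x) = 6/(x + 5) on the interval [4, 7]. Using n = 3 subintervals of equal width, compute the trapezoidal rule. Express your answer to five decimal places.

Δx = (7 − 4)/3 = 1.
r(4) = 2/3, r(5) = 0.6, r(6) = 6/11, r(7) = 0.5.
T_3 = (Δx/2)·[r(x_0) + 2r(x_1) + 2r(x_2) + r(x_3)].
Sum ≈ 1.72879.

1.72879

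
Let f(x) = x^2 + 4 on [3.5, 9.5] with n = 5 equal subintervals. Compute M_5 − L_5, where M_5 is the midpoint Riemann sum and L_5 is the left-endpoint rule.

44.64

M_5 = 294.78.
L_5 = 250.14.
M_5 − L_5 = 44.64.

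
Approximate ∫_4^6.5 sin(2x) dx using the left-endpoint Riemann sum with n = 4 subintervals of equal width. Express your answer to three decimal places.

-0.278

Δx = (6.5 − 4)/4 = 0.625.
Left endpoints: 4, 4.625, 5.25, 5.875.
f(4) ≈ 0.989, f(4.625) ≈ 0.174, f(5.25) ≈ -0.880, f(5.875) ≈ -0.729.
Sum = Δx · [f(4) + f(4.625) + f(5.25) + f(5.875)].
Sum ≈ -0.278.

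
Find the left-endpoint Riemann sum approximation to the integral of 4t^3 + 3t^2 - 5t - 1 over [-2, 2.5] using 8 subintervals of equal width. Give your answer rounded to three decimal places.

15.838

Δt = (2.5 − (-2))/8 = 0.5625.
Left endpoints: -2, -1.4375, -0.875, -0.3125, 0.25, 0.8125, 1.375, 1.9375.
f(-2) = -11, f(-1.4375) = 517/1024, f(-0.875) = 2.9921875, f(-0.3125) = 751/1024, f(0.25) = -2, f(0.8125) = -959/1024, f(1.375) = 8.1953125, f(1.9375) = 30379/1024.
Sum = Δt · [f(-2) + f(-1.4375) + f(-0.875) + ...].
Sum ≈ 15.838.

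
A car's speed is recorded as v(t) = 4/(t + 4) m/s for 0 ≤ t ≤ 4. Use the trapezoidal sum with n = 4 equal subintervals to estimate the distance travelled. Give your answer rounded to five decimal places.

2.78810

Δt = (4 − 0)/4 = 1.
v(0) = 1, v(1) = 0.8, v(2) = 2/3, v(3) = 4/7, v(4) = 0.5.
T_4 = (Δt/2)·[v(t_0) + 2v(t_1) + 2v(t_2) + 2v(t_3) + v(t_4)].
Sum ≈ 2.78810.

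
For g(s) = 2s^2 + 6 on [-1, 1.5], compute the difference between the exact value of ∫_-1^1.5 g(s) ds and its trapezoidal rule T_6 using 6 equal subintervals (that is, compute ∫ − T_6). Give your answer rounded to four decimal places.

-0.1447

Exact integral: ∫_-1^1.5 g(s) ds ≈ 17.916667.
T_6 ≈ 18.061343.
Error ≈ 17.916667 − 18.061343 ≈ -0.1447.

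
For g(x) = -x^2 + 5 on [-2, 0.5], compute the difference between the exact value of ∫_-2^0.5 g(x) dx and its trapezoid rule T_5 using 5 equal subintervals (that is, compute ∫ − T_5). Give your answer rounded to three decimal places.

0.104

Exact integral: ∫_-2^0.5 g(x) dx ≈ 9.79167.
T_5 = 9.6875.
Error ≈ 9.79167 − 9.6875 ≈ 0.104.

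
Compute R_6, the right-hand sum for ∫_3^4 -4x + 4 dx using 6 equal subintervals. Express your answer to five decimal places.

-10.33333

Δx = (4 − 3)/6 = 1/6.
Right endpoints: 19/6, 10/3, 3.5, 11/3, 23/6, 4.
f(19/6) = -26/3, f(10/3) = -28/3, f(3.5) = -10, f(11/3) = -32/3, f(23/6) = -34/3, f(4) = -12.
Sum = Δx · [f(19/6) + f(10/3) + f(3.5) + ...].
Sum ≈ -10.33333.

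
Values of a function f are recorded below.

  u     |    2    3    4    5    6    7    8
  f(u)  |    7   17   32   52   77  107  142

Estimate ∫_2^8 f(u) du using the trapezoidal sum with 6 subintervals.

Δu = 1.
T_6 = (1/2)·[7 + 2·17 + 2·32 + 2·52 + 2·77 + 2·107 + 142] = 359.5.

359.5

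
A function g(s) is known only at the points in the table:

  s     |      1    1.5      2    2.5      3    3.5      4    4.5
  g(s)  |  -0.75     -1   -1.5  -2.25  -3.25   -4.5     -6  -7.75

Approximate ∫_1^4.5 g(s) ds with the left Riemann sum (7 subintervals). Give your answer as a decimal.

-9.625

Δs = 0.5.
Sum = 0.5·[(-0.75) + (-1) + (-1.5) + (-2.25) + (-3.25) + (-4.5) + (-6)] = -9.625.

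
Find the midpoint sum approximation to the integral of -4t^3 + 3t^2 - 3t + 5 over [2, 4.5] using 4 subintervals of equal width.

Δt = (4.5 − 2)/4 = 0.625.
Midpoints: 2.3125, 2.9375, 3.5625, 4.1875.
f(2.3125) = -36209/1024, f(2.9375) = -81219/1024, f(3.5625) = -152029/1024, f(4.1875) = -254639/1024.
Sum = Δt · [f(2.3125) + f(2.9375) + f(3.5625) + f(4.1875)].
Sum = -319.8828125.

-319.8828125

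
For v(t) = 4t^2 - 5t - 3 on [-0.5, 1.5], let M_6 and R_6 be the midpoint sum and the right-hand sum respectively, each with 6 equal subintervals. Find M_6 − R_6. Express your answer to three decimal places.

M_6 ≈ -6.40741.
R_6 ≈ -6.51852.
M_6 − R_6 ≈ 0.111.

0.111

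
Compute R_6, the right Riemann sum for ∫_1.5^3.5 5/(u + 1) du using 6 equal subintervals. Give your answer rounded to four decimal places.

Δu = (3.5 − 1.5)/6 = 1/3.
Right endpoints: 11/6, 13/6, 2.5, 17/6, 19/6, 3.5.
f(11/6) = 30/17, f(13/6) = 30/19, f(2.5) = 10/7, f(17/6) = 30/23, f(19/6) = 1.2, f(3.5) = 10/9.
Sum = Δu · [f(11/6) + f(13/6) + f(2.5) + ...].
Sum ≈ 2.7959.

2.7959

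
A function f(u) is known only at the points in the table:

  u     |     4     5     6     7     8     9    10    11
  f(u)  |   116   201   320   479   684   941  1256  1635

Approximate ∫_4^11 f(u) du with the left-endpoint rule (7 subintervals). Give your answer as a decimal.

3997

Δu = 1.
Sum = 1·[116 + 201 + 320 + 479 + 684 + 941 + 1256] = 3997.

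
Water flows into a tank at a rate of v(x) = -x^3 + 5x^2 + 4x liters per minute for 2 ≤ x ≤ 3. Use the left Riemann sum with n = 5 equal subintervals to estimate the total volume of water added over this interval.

Δx = (3 − 2)/5 = 0.2.
Left endpoints: 2, 2.2, 2.4, 2.6, 2.8.
v(2) = 20, v(2.2) = 22.352, v(2.4) = 24.576, v(2.6) = 26.624, v(2.8) = 28.448.
Sum = Δx · [v(2) + v(2.2) + v(2.4) + v(2.6) + v(2.8)].
Sum = 24.4.

24.4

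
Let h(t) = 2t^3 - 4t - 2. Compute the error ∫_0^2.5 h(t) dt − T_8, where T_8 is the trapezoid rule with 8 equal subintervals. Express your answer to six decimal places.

-0.305176

Exact integral: ∫_0^2.5 h(t) dt = 2.03125.
T_8 ≈ 2.33642578.
Error ≈ 2.03125 − 2.33642578 ≈ -0.305176.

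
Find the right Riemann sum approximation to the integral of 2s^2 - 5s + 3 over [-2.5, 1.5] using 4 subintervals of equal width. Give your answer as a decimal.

Δs = (1.5 − (-2.5))/4 = 1.
Right endpoints: -1.5, -0.5, 0.5, 1.5.
f(-1.5) = 15, f(-0.5) = 6, f(0.5) = 1, f(1.5) = 0.
Sum = Δs · [f(-1.5) + f(-0.5) + f(0.5) + f(1.5)].
Sum = 22.

22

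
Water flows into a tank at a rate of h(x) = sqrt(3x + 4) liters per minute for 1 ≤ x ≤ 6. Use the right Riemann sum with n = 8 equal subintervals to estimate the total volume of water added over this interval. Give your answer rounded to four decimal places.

Δx = (6 − 1)/8 = 0.625.
Right endpoints: 1.625, 2.25, 2.875, 3.5, 4.125, 4.75, 5.375, 6.
h(1.625) ≈ 2.9791, h(2.25) ≈ 3.2787, h(2.875) ≈ 3.5532, h(3.5) ≈ 3.8079, h(4.125) ≈ 4.0466, h(4.75) ≈ 4.2720, h(5.375) ≈ 4.4861, h(6) ≈ 4.6904.
Sum = Δx · [h(1.625) + h(2.25) + h(2.875) + ...].
Sum ≈ 19.4462.

19.4462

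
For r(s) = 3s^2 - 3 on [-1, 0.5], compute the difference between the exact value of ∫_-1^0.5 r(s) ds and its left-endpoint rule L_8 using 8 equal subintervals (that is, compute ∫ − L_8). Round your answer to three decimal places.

-0.237

Exact integral: ∫_-1^0.5 r(s) ds = -3.375.
L_8 ≈ -3.13770.
Error ≈ -3.375 − (-3.13770) ≈ -0.237.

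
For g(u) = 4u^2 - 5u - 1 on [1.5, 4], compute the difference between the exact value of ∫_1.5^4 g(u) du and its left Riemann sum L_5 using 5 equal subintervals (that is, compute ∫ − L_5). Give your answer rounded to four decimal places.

10.2083

Exact integral: ∫_1.5^4 g(u) du ≈ 43.958333.
L_5 = 33.75.
Error ≈ 43.958333 − 33.75 ≈ 10.2083.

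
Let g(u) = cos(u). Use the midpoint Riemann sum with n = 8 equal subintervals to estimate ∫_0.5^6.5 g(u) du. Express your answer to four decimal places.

Δu = (6.5 − 0.5)/8 = 0.75.
Midpoints: 0.875, 1.625, 2.375, 3.125, 3.875, 4.625, 5.375, 6.125.
g(0.875) ≈ 0.6410, g(1.625) ≈ -0.0542, g(2.375) ≈ -0.7203, g(3.125) ≈ -0.9999, g(3.875) ≈ -0.7429, g(4.625) ≈ -0.0873, g(5.375) ≈ 0.6152, g(6.125) ≈ 0.9875.
Sum = Δu · [g(0.875) + g(1.625) + g(2.375) + ...].
Sum ≈ -0.2706.

-0.2706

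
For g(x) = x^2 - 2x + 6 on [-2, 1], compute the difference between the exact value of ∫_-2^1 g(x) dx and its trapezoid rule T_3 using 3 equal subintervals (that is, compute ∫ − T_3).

Exact integral: ∫_-2^1 g(x) dx = 24.
T_3 = 24.5.
Error = 24 − 24.5 = -0.5.

-0.5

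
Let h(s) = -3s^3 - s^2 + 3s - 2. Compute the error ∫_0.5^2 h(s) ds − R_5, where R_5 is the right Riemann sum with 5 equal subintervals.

Exact integral: ∫_0.5^2 h(s) ds = -11.953125.
R_5 = -15.66.
Error = -11.953125 − (-15.66) = 3.706875.

3.706875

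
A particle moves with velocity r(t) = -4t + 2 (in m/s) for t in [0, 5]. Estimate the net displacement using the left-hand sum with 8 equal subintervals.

-33.75

Δt = (5 − 0)/8 = 0.625.
Left endpoints: 0, 0.625, 1.25, 1.875, 2.5, 3.125, 3.75, 4.375.
r(0) = 2, r(0.625) = -0.5, r(1.25) = -3, r(1.875) = -5.5, r(2.5) = -8, r(3.125) = -10.5, r(3.75) = -13, r(4.375) = -15.5.
Sum = Δt · [r(0) + r(0.625) + r(1.25) + ...].
Sum = -33.75.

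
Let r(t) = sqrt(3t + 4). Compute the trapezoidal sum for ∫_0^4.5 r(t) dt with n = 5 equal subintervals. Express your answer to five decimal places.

Δt = (4.5 − 0)/5 = 0.9.
r(0) ≈ 2.00000, r(0.9) ≈ 2.58844, r(1.8) ≈ 3.06594, r(2.7) ≈ 3.47851, r(3.6) ≈ 3.84708, r(4.5) ≈ 4.18330.
T_5 = (Δt/2)·[r(t_0) + 2r(t_1) + ... + 2r(t_{4}) + r(t_5)].
Sum ≈ 14.46445.

14.46445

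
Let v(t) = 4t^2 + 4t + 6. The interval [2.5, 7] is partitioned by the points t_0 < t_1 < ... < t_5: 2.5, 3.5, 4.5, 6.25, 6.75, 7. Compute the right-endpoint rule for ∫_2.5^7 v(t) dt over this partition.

Subinterval widths: 1, 1, 1.75, 0.5, 0.25.
Right endpoints: 3.5, 4.5, 6.25, 6.75, 7.
v(3.5) = 69, v(4.5) = 105, v(6.25) = 187.25, v(6.75) = 215.25, v(7) = 230.
Sum = Σ Δt_i · v(t_i).
Sum = 666.8125.

666.8125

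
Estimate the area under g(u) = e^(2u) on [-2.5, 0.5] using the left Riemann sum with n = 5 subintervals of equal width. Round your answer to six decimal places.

Δu = (0.5 − (-2.5))/5 = 0.6.
Left endpoints: -2.5, -1.9, -1.3, -0.7, -0.1.
g(-2.5) ≈ 0.006738, g(-1.9) ≈ 0.022371, g(-1.3) ≈ 0.074274, g(-0.7) ≈ 0.246597, g(-0.1) ≈ 0.818731.
Sum = Δu · [g(-2.5) + g(-1.9) + g(-1.3) + g(-0.7) + g(-0.1)].
Sum ≈ 0.701226.

0.701226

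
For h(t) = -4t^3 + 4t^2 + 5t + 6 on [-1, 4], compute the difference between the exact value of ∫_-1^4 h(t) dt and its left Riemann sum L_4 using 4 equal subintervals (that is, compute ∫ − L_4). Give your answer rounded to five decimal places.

Exact integral: ∫_-1^4 h(t) dt ≈ -100.8333333.
L_4 = -9.6875.
Error ≈ -100.8333333 − (-9.6875) ≈ -91.14583.

-91.14583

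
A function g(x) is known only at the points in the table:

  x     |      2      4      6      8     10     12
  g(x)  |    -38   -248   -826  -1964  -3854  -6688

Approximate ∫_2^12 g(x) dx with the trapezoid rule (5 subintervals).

-20510

Δx = 2.
T_5 = (2/2)·[(-38) + 2·(-248) + 2·(-826) + 2·(-1964) + 2·(-3854) + (-6688)] = -20510.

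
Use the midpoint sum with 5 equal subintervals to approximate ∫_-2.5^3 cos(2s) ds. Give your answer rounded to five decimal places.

-0.76423

Δs = (3 − (-2.5))/5 = 1.1.
Midpoints: -1.95, -0.85, 0.25, 1.35, 2.45.
f(-1.95) ≈ -0.72593, f(-0.85) ≈ -0.12884, f(0.25) ≈ 0.87758, f(1.35) ≈ -0.90407, f(2.45) ≈ 0.18651.
Sum = Δs · [f(-1.95) + f(-0.85) + f(0.25) + f(1.35) + f(2.45)].
Sum ≈ -0.76423.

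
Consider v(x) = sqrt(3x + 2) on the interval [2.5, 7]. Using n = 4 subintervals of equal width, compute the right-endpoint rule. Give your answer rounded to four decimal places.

18.9508

Δx = (7 − 2.5)/4 = 1.125.
Right endpoints: 3.625, 4.75, 5.875, 7.
v(3.625) ≈ 3.5882, v(4.75) ≈ 4.0311, v(5.875) ≈ 4.4300, v(7) ≈ 4.7958.
Sum = Δx · [v(3.625) + v(4.75) + v(5.875) + v(7)].
Sum ≈ 18.9508.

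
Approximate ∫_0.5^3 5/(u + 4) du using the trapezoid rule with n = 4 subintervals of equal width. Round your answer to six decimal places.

2.213867

Δu = (3 − 0.5)/4 = 0.625.
f(0.5) = 10/9, f(1.125) = 40/41, f(1.75) = 20/23, f(2.375) = 40/51, f(3) = 5/7.
T_4 = (Δu/2)·[f(u_0) + 2f(u_1) + 2f(u_2) + 2f(u_3) + f(u_4)].
Sum ≈ 2.213867.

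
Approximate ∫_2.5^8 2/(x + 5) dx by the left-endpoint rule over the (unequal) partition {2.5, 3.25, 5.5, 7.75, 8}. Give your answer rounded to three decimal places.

Subinterval widths: 0.75, 2.25, 2.25, 0.25.
Left endpoints: 2.5, 3.25, 5.5, 7.75.
f(2.5) = 4/15, f(3.25) = 8/33, f(5.5) = 4/21, f(7.75) = 8/51.
Sum = Σ Δx_i · f(x_i).
Sum ≈ 1.213.

1.213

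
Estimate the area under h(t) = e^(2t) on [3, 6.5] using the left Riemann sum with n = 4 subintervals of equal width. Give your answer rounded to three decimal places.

81344.067

Δt = (6.5 − 3)/4 = 0.875.
Left endpoints: 3, 3.875, 4.75, 5.625.
h(3) ≈ 403.429, h(3.875) ≈ 2321.572, h(4.75) ≈ 13359.727, h(5.625) ≈ 76879.920.
Sum = Δt · [h(3) + h(3.875) + h(4.75) + h(5.625)].
Sum ≈ 81344.067.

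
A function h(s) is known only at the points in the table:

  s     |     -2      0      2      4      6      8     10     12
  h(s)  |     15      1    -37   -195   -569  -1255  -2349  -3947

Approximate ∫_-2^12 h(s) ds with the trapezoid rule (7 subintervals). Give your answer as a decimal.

Δs = 2.
T_7 = (2/2)·[15 + 2·1 + 2·(-37) + 2·(-195) + 2·(-569) + 2·(-1255) + 2·(-2349) + (-3947)] = -12740.

-12740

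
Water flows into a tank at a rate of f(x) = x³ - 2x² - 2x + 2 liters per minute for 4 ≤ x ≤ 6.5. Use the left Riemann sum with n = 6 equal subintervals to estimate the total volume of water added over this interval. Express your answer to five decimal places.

189.69256

Δx = (6.5 − 4)/6 = 5/12.
Left endpoints: 4, 53/12, 29/6, 5.25, 17/3, 73/12.
f(4) = 26, f(53/12) = 69653/1728, f(29/6) = 12641/216, f(5.25) = 81.078125, f(17/3) = 2927/27, f(73/12) = 243553/1728.
Sum = Δx · [f(4) + f(53/12) + f(29/6) + ...].
Sum ≈ 189.69256.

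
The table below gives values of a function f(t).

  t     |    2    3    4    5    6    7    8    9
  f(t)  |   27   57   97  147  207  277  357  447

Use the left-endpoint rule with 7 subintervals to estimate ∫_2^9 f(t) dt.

1169

Δt = 1.
Sum = 1·[27 + 57 + 97 + 147 + 207 + 277 + 357] = 1169.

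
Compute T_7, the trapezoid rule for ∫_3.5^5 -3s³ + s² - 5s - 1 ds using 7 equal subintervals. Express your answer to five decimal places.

-362.63074

Δs = (5 − 3.5)/7 = 3/14.
f(3.5) = -134.875, f(26/7) = -54709/343, f(55/14) = -513419/2744, f(29/7) = -74728/343, f(61/14) = -691373/2744, f(32/7) = -99319/343, f(67/14) = -907847/2744, f(5) = -376.
T_7 = (Δs/2)·[f(s_0) + 2f(s_1) + ... + 2f(s_{6}) + f(s_7)].
Sum ≈ -362.63074.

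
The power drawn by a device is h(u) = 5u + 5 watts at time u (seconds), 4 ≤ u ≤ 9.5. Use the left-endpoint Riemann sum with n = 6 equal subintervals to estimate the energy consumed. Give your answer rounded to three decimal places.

200.521

Δu = (9.5 − 4)/6 = 11/12.
Left endpoints: 4, 59/12, 35/6, 6.75, 23/3, 103/12.
h(4) = 25, h(59/12) = 355/12, h(35/6) = 205/6, h(6.75) = 38.75, h(23/3) = 130/3, h(103/12) = 575/12.
Sum = Δu · [h(4) + h(59/12) + h(35/6) + ...].
Sum ≈ 200.521.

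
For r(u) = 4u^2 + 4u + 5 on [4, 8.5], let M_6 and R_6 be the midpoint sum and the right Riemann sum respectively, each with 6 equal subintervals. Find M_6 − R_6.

-93.65625

M_6 = 867.65625.
R_6 = 961.3125.
M_6 − R_6 = -93.65625.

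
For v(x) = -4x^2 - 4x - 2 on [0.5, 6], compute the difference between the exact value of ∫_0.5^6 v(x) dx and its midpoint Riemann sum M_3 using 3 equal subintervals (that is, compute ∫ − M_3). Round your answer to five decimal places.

-6.16204

Exact integral: ∫_0.5^6 v(x) dx ≈ -370.3333333.
M_3 ≈ -364.1712963.
Error ≈ -370.3333333 − (-364.1712963) ≈ -6.16204.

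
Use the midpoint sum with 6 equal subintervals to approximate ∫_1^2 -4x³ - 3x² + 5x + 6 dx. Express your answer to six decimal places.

-8.451389

Δx = (2 − 1)/6 = 1/6.
Midpoints: 13/12, 1.25, 17/12, 19/12, 1.75, 23/12.
f(13/12) = 607/216, f(1.25) = -0.25, f(17/12) = -931/216, f(19/12) = -256/27, f(1.75) = -15.875, f(23/12) = -2549/108.
Sum = Δx · [f(13/12) + f(1.25) + f(17/12) + ...].
Sum ≈ -8.451389.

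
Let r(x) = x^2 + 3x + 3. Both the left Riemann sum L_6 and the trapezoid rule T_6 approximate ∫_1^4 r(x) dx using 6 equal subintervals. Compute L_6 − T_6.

L_6 = 46.625.
T_6 = 52.625.
L_6 − T_6 = -6.

-6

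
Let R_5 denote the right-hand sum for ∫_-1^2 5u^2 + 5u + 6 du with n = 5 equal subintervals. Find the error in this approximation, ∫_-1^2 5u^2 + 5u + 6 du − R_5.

-9.9

Exact integral: ∫_-1^2 f(u) du = 40.5.
R_5 = 50.4.
Error = 40.5 − 50.4 = -9.9.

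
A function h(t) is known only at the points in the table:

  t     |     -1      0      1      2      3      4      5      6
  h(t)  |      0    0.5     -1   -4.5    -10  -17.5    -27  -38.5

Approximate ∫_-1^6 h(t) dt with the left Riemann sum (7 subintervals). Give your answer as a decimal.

Δt = 1.
Sum = 1·[0 + 0.5 + (-1) + (-4.5) + (-10) + (-17.5) + (-27)] = -59.5.

-59.5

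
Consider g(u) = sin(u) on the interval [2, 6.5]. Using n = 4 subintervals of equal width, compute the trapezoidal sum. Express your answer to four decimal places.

-1.2426

Δu = (6.5 − 2)/4 = 1.125.
g(2) ≈ 0.9093, g(3.125) ≈ 0.0166, g(4.25) ≈ -0.8950, g(5.375) ≈ -0.7884, g(6.5) ≈ 0.2151.
T_4 = (Δu/2)·[g(u_0) + 2g(u_1) + 2g(u_2) + 2g(u_3) + g(u_4)].
Sum ≈ -1.2426.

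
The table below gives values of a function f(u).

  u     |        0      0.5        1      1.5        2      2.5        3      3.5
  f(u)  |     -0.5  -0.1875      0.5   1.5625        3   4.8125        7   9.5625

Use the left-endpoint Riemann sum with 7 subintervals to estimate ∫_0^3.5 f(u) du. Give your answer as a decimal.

8.09375

Δu = 0.5.
Sum = 0.5·[(-0.5) + (-0.1875) + 0.5 + 1.5625 + 3 + 4.8125 + 7] = 8.09375.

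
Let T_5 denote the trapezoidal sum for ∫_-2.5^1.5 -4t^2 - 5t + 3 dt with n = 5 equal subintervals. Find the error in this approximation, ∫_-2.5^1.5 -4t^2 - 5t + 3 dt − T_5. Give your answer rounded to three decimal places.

1.707

Exact integral: ∫_-2.5^1.5 f(t) dt ≈ -3.33333.
T_5 = -5.04.
Error ≈ -3.33333 − (-5.04) ≈ 1.707.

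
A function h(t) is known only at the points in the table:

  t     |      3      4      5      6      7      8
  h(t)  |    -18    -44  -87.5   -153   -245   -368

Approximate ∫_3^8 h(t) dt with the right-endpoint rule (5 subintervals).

-897.5

Δt = 1.
Sum = 1·[(-44) + (-87.5) + (-153) + (-245) + (-368)] = -897.5.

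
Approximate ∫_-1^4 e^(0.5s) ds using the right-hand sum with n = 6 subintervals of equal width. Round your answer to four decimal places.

Δs = (4 − (-1))/6 = 5/6.
Right endpoints: -1/6, 2/3, 1.5, 7/3, 19/6, 4.
f(-1/6) ≈ 0.9200, f(2/3) ≈ 1.3956, f(1.5) ≈ 2.1170, f(7/3) ≈ 3.2113, f(19/6) ≈ 4.8712, f(4) ≈ 7.3891.
Sum = Δs · [f(-1/6) + f(2/3) + f(1.5) + ...].
Sum ≈ 16.5868.

16.5868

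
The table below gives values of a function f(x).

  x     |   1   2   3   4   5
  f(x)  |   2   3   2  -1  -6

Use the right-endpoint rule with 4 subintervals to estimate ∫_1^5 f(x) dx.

Δx = 1.
Sum = 1·[3 + 2 + (-1) + (-6)] = -2.

-2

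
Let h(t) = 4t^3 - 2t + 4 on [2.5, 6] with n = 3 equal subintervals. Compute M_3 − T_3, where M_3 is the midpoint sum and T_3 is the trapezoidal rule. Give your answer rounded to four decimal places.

-60.7396

M_3 ≈ 1220.940972.
T_3 ≈ 1281.680556.
M_3 − T_3 ≈ -60.7396.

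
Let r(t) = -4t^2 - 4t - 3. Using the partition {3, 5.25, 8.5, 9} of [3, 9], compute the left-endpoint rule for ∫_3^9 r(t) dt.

Subinterval widths: 2.25, 3.25, 0.5.
Left endpoints: 3, 5.25, 8.5.
r(3) = -51, r(5.25) = -134.25, r(8.5) = -326.
Sum = Σ Δt_i · r(t_i).
Sum = -714.0625.

-714.0625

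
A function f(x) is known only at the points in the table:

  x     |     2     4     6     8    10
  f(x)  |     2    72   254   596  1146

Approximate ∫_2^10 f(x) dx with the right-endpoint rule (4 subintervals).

Δx = 2.
Sum = 2·[72 + 254 + 596 + 1146] = 4136.

4136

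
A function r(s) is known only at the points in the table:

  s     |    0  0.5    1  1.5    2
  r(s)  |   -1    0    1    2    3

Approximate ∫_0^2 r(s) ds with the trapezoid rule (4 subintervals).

Δs = 0.5.
T_4 = (0.5/2)·[(-1) + 2·0 + 2·1 + 2·2 + 3] = 2.

2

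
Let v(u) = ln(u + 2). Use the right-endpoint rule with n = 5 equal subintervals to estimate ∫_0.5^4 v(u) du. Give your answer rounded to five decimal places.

5.25675

Δu = (4 − 0.5)/5 = 0.7.
Right endpoints: 1.2, 1.9, 2.6, 3.3, 4.
v(1.2) ≈ 1.16315, v(1.9) ≈ 1.36098, v(2.6) ≈ 1.52606, v(3.3) ≈ 1.66771, v(4) ≈ 1.79176.
Sum = Δu · [v(1.2) + v(1.9) + v(2.6) + v(3.3) + v(4)].
Sum ≈ 5.25675.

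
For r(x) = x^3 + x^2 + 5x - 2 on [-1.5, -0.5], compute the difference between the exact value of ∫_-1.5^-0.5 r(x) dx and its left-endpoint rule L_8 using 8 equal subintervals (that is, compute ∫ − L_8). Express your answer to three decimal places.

0.396

Exact integral: ∫_-1.5^-0.5 r(x) dx ≈ -7.16667.
L_8 = -7.5625.
Error ≈ -7.16667 − (-7.5625) ≈ 0.396.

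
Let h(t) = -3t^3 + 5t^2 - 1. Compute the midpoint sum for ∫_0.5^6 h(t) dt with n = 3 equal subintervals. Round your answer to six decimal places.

Δt = (6 − 0.5)/3 = 11/6.
Midpoints: 17/12, 3.25, 61/12.
h(17/12) = 97/192, h(3.25) = -51.171875, h(61/12) = -153137/576.
Sum = Δt · [h(17/12) + h(3.25) + h(61/12)].
Sum ≈ -580.304109.

-580.304109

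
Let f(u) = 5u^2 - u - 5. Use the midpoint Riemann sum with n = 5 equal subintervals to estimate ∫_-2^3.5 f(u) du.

Δu = (3.5 − (-2))/5 = 1.1.
Midpoints: -1.45, -0.35, 0.75, 1.85, 2.95.
f(-1.45) = 6.9625, f(-0.35) = -4.0375, f(0.75) = -2.9375, f(1.85) = 10.2625, f(2.95) = 35.5625.
Sum = Δu · [f(-1.45) + f(-0.35) + f(0.75) + f(1.85) + f(2.95)].
Sum = 50.39375.

50.39375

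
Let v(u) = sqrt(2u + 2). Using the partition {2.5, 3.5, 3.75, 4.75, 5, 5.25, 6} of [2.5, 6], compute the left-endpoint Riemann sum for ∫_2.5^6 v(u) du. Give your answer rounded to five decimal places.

10.84343

Subinterval widths: 1, 0.25, 1, 0.25, 0.25, 0.75.
Left endpoints: 2.5, 3.5, 3.75, 4.75, 5, 5.25.
v(2.5) ≈ 2.64575, v(3.5) ≈ 3.00000, v(3.75) ≈ 3.08221, v(4.75) ≈ 3.39116, v(5) ≈ 3.46410, v(5.25) ≈ 3.53553.
Sum = Σ Δu_i · v(u_i).
Sum ≈ 10.84343.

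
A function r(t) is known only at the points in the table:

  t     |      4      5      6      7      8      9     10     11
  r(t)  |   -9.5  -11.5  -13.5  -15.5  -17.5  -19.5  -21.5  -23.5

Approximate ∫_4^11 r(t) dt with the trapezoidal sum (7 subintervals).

-115.5

Δt = 1.
T_7 = (1/2)·[(-9.5) + 2·(-11.5) + 2·(-13.5) + 2·(-15.5) + 2·(-17.5) + 2·(-19.5) + 2·(-21.5) + (-23.5)] = -115.5.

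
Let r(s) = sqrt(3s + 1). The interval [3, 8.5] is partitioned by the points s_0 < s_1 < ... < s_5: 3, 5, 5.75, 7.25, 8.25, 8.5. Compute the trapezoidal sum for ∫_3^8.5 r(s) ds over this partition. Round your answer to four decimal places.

23.2454

Subinterval widths: 2, 0.75, 1.5, 1, 0.25.
r(3) ≈ 3.1623, r(5) ≈ 4.0000, r(5.75) ≈ 4.2720, r(7.25) ≈ 4.7697, r(8.25) ≈ 5.0744, r(8.5) ≈ 5.1478.
On each subinterval the trapezoid contributes (Δs_i/2)·[r(s_{i-1}) + r(s_i)].
Sum ≈ 23.2454.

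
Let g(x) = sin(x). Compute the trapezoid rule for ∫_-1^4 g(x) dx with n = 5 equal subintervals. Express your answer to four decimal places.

1.0928

Δx = (4 − (-1))/5 = 1.
g(-1) ≈ -0.8415, g(0) ≈ 0.0000, g(1) ≈ 0.8415, g(2) ≈ 0.9093, g(3) ≈ 0.1411, g(4) ≈ -0.7568.
T_5 = (Δx/2)·[g(x_0) + 2g(x_1) + ... + 2g(x_{4}) + g(x_5)].
Sum ≈ 1.0928.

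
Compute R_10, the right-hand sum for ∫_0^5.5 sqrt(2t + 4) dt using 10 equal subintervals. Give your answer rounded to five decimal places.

Δt = (5.5 − 0)/10 = 0.55.
Right endpoints: 0.55, 1.1, 1.65, 2.2, 2.75, 3.3, 3.85, 4.4, 4.95, 5.5.
f(0.55) ≈ 2.25832, f(1.1) ≈ 2.48998, f(1.65) ≈ 2.70185, f(2.2) ≈ 2.89828, f(2.75) ≈ 3.08221, f(3.3) ≈ 3.25576, f(3.85) ≈ 3.42053, f(4.4) ≈ 3.57771, f(4.95) ≈ 3.72827, f(5.5) ≈ 3.87298.
Sum = Δt · [f(0.55) + f(1.1) + f(1.65) + ...].
Sum ≈ 17.20724.

17.20724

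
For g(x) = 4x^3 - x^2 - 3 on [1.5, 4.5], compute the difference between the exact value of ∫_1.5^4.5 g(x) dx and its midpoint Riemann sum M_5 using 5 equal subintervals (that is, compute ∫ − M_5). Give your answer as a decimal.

Exact integral: ∫_1.5^4.5 g(x) dx = 366.75.
M_5 = 363.6.
Error = 366.75 − 363.6 = 3.15.

3.15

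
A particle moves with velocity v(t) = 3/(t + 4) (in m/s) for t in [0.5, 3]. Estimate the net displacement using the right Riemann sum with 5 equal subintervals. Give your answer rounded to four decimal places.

1.2678

Δt = (3 − 0.5)/5 = 0.5.
Right endpoints: 1, 1.5, 2, 2.5, 3.
v(1) = 0.6, v(1.5) = 6/11, v(2) = 0.5, v(2.5) = 6/13, v(3) = 3/7.
Sum = Δt · [v(1) + v(1.5) + v(2) + v(2.5) + v(3)].
Sum ≈ 1.2678.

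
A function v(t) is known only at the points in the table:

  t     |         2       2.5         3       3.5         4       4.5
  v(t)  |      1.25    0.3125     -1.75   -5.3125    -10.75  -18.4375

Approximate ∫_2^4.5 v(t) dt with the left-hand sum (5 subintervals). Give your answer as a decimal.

-8.125

Δt = 0.5.
Sum = 0.5·[1.25 + 0.3125 + (-1.75) + (-5.3125) + (-10.75)] = -8.125.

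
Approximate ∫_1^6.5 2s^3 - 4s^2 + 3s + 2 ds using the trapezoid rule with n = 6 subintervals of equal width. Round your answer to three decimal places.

614.323

Δs = (6.5 − 1)/6 = 11/12.
f(1) = 3, f(23/12) = 6167/864, f(17/6) = 2579/108, f(3.75) = 62.46875, f(14/3) = 3568/27, f(67/12) = 209227/864, f(6.5) = 401.75.
T_6 = (Δs/2)·[f(s_0) + 2f(s_1) + ... + 2f(s_{5}) + f(s_6)].
Sum ≈ 614.323.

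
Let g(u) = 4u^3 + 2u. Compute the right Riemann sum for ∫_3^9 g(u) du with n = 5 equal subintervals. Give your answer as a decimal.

8347.68

Δu = (9 − 3)/5 = 1.2.
Right endpoints: 4.2, 5.4, 6.6, 7.8, 9.
g(4.2) = 304.752, g(5.4) = 640.656, g(6.6) = 1163.184, g(7.8) = 1913.808, g(9) = 2934.
Sum = Δu · [g(4.2) + g(5.4) + g(6.6) + g(7.8) + g(9)].
Sum = 8347.68.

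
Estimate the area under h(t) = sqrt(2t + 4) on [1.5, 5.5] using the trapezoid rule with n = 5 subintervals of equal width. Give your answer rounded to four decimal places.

13.1851

Δt = (5.5 − 1.5)/5 = 0.8.
h(1.5) ≈ 2.6458, h(2.3) ≈ 2.9326, h(3.1) ≈ 3.1937, h(3.9) ≈ 3.4351, h(4.7) ≈ 3.6606, h(5.5) ≈ 3.8730.
T_5 = (Δt/2)·[h(t_0) + 2h(t_1) + ... + 2h(t_{4}) + h(t_5)].
Sum ≈ 13.1851.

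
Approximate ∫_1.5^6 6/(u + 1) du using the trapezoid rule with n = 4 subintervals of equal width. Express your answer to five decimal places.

Δu = (6 − 1.5)/4 = 1.125.
f(1.5) = 2.4, f(2.625) = 48/29, f(3.75) = 24/19, f(4.875) = 48/47, f(6) = 6/7.
T_4 = (Δu/2)·[f(u_0) + 2f(u_1) + 2f(u_2) + 2f(u_3) + f(u_4)].
Sum ≈ 6.26420.

6.26420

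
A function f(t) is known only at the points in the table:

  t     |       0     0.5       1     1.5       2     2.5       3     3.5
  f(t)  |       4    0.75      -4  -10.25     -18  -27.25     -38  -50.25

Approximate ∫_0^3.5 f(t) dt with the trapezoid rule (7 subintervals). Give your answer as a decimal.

Δt = 0.5.
T_7 = (0.5/2)·[4 + 2·0.75 + 2·(-4) + 2·(-10.25) + 2·(-18) + 2·(-27.25) + 2·(-38) + (-50.25)] = -59.9375.

-59.9375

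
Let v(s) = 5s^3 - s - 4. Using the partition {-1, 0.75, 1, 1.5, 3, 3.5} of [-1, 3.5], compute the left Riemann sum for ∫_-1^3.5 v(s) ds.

Subinterval widths: 1.75, 0.25, 0.5, 1.5, 0.5.
Left endpoints: -1, 0.75, 1, 1.5, 3.
v(-1) = -8, v(0.75) = -2.640625, v(1) = 0, v(1.5) = 11.375, v(3) = 128.
Sum = Σ Δs_i · v(s_i).
Sum = 66.40234375.

66.40234375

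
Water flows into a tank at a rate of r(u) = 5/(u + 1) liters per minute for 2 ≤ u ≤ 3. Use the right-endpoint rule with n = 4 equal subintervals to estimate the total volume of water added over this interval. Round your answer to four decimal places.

1.3876

Δu = (3 − 2)/4 = 0.25.
Right endpoints: 2.25, 2.5, 2.75, 3.
r(2.25) = 20/13, r(2.5) = 10/7, r(2.75) = 4/3, r(3) = 1.25.
Sum = Δu · [r(2.25) + r(2.5) + r(2.75) + r(3)].
Sum ≈ 1.3876.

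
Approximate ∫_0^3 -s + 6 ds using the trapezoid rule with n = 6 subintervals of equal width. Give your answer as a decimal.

13.5

Δs = (3 − 0)/6 = 0.5.
f(0) = 6, f(0.5) = 5.5, f(1) = 5, f(1.5) = 4.5, f(2) = 4, f(2.5) = 3.5, f(3) = 3.
T_6 = (Δs/2)·[f(s_0) + 2f(s_1) + ... + 2f(s_{5}) + f(s_6)].
Sum = 13.5.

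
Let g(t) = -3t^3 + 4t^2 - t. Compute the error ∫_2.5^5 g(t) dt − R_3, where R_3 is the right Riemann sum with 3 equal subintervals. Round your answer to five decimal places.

115.11863

Exact integral: ∫_2.5^5 g(t) dt ≈ -302.9947917.
R_3 ≈ -418.1134259.
Error ≈ -302.9947917 − (-418.1134259) ≈ 115.11863.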